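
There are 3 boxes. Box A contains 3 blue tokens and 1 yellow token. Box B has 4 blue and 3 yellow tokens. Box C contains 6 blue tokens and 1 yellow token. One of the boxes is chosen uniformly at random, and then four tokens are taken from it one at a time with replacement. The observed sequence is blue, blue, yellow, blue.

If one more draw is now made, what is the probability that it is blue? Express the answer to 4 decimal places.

0.7331

For each hypothesis, P(data | H) works out to: P(data | box A) = (3/4)(3/4)(1/4)(3/4) = 0.10547; P(data | box B) = (4/7)(4/7)(3/7)(4/7) = 0.079967; P(data | box C) = (6/7)(6/7)(1/7)(6/7) = 0.089963.
The prior-weighted likelihoods are 1/3 · 0.10547 = 0.035156, 1/3 · 0.079967 = 0.026656, 1/3 · 0.089963 = 0.029988; with total 0.091799.
Dividing through by the total gives posterior P(box A | data) = 0.38297, P(box B | data) = 0.29037, P(box C | data) = 0.32666.
The predictive probability is P(blue next | data) = (3/4)(0.38297) + (4/7)(0.29037) + (6/7)(0.32666) = 0.73315.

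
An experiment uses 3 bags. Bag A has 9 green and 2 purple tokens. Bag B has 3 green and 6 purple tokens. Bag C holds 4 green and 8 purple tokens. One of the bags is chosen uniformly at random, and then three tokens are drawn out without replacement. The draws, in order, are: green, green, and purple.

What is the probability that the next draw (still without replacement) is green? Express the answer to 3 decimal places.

Under each hypothesis, the probability of the observed sequence is: P(data | bag A) = (9/11)(8/10)(2/9) = 0.14545; P(data | bag B) = (3/9)(2/8)(6/7) = 0.071429; P(data | bag C) = (4/12)(3/11)(8/10) = 0.072727.
Multiplying each by its prior: 1/3 · 0.14545 = 0.048485, 1/3 · 0.071429 = 0.02381, 1/3 · 0.072727 = 0.024242; these sum to 0.096537.
Dividing through by the total gives posterior P(bag A | data) = 0.50224, P(bag B | data) = 0.24664, P(bag C | data) = 0.25112.
Averaging over the posterior, P(green next | data) = (7/8)(0.50224) + (1/6)(0.24664) + (2/9)(0.25112) = 0.53637.

0.536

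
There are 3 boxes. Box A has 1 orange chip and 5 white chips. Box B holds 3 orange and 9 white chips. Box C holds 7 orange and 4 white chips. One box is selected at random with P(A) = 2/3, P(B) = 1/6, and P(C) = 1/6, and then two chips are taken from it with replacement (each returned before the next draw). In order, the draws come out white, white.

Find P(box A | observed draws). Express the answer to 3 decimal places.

The likelihood of the observed sequence under each hypothesis: P(data | box A) = (5/6)(5/6) = 0.69444; P(data | box B) = (9/12)(9/12) = 0.5625; P(data | box C) = (4/11)(4/11) = 0.13223.
The prior-weighted likelihoods are 2/3 · 0.69444 = 0.46296, 1/6 · 0.5625 = 0.09375, 1/6 · 0.13223 = 0.022039; these sum to 0.57875.
Hence P(box A | data) = (0.46296) / (0.57875) = 0.79993.

0.800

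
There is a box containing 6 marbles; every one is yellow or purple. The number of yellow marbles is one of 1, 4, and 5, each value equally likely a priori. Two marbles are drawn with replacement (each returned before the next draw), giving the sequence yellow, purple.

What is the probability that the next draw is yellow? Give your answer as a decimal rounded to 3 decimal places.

For each hypothesis, P(data | H) works out to: P(data | r = 1) = (1/6)(5/6) = 5/36; P(data | r = 4) = (4/6)(2/6) = 2/9; P(data | r = 5) = (5/6)(1/6) = 5/36.
The prior-weighted likelihoods are 1/3 · 5/36 = 5/108, 1/3 · 2/9 = 2/27, 1/3 · 5/36 = 5/108; summing to 1/6.
The posterior is then P(r = 1 | data) = 5/18, P(r = 4 | data) = 4/9, P(r = 5 | data) = 5/18.
So P(yellow next | data) = Σ P(yellow next | H) P(H | data) = (1/6)(5/18) + (2/3)(4/9) + (5/6)(5/18) = 31/54.

0.574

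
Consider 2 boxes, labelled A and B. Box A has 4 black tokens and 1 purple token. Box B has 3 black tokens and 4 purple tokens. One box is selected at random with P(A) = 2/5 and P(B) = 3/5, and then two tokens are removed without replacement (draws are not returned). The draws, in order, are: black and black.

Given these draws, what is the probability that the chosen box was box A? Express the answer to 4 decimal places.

0.7368

Compute the likelihood of the observed sequence for each case: P(data | box A) = (4/5)(3/4) = 3/5; P(data | box B) = (3/7)(2/6) = 1/7.
Multiplying each by its prior: 2/5 · 3/5 = 6/25, 3/5 · 1/7 = 3/35; these sum to 57/175.
By Bayes' rule, P(box A | data) = (6/25) / (57/175) = 14/19.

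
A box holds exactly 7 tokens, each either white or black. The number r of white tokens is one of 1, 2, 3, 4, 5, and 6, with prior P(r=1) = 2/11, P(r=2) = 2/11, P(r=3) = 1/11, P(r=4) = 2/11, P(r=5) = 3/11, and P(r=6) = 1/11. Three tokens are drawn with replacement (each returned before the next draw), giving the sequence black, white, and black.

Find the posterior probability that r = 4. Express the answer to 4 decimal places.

For each hypothesis, P(data | H) works out to: P(data | r = 1) = (6/7)(1/7)(6/7) = 0.10496; P(data | r = 2) = (5/7)(2/7)(5/7) = 0.14577; P(data | r = 3) = (4/7)(3/7)(4/7) = 0.13994; P(data | r = 4) = (3/7)(4/7)(3/7) = 0.10496; P(data | r = 5) = (2/7)(5/7)(2/7) = 0.058309; P(data | r = 6) = (1/7)(6/7)(1/7) = 0.017493.
The prior-weighted likelihoods are 2/11 · 0.10496 = 0.019083, 2/11 · 0.14577 = 0.026504, 1/11 · 0.13994 = 0.012722, 2/11 · 0.10496 = 0.019083, 3/11 · 0.058309 = 0.015902, 1/11 · 0.017493 = 0.0015902; with total 0.094885.
So P(r = 4 | data) = (0.019083) / (0.094885) = 0.20112.

0.2011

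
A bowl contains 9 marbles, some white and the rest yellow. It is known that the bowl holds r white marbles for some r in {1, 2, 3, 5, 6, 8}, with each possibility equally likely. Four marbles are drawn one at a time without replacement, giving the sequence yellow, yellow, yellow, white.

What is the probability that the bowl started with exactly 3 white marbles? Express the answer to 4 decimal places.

Compute the likelihood of the observed sequence for each case: P(data | r = 1) = (8/9)(7/8)(6/7)(1/6) = 1/9; P(data | r = 2) = (7/9)(6/8)(5/7)(2/6) = 5/36; P(data | r = 3) = (6/9)(5/8)(4/7)(3/6) = 5/42; P(data | r = 5) = (4/9)(3/8)(2/7)(5/6) = 5/126; P(data | r = 6) = (3/9)(2/8)(1/7)(6/6) = 1/84; P(data | r = 8) = (1/9)(0/8) = 0.
Multiplying each by its prior: 1/6 · 1/9 = 1/54, 1/6 · 5/36 = 5/216, 1/6 · 5/42 = 5/252, 1/6 · 5/126 = 5/756, 1/6 · 1/84 = 1/504, 1/6 · 0 = 0; summing to 53/756.
Hence P(r = 3 | data) = (5/252) / (53/756) = 15/53.

0.2830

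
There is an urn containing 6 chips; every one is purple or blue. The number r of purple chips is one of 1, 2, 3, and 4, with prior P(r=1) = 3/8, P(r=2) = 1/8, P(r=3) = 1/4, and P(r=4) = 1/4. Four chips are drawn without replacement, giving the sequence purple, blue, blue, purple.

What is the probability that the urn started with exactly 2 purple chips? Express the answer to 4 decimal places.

0.1667

For each hypothesis, P(data | H) works out to: P(data | r = 1) = (1/6)(5/5)(4/4)(0/3) = 0; P(data | r = 2) = (2/6)(4/5)(3/4)(1/3) = 1/15; P(data | r = 3) = (3/6)(3/5)(2/4)(2/3) = 1/10; P(data | r = 4) = (4/6)(2/5)(1/4)(3/3) = 1/15.
The prior-weighted likelihoods are 3/8 · 0 = 0, 1/8 · 1/15 = 1/120, 1/4 · 1/10 = 1/40, 1/4 · 1/15 = 1/60; with total 1/20.
So P(r = 2 | data) = (1/120) / (1/20) = 1/6.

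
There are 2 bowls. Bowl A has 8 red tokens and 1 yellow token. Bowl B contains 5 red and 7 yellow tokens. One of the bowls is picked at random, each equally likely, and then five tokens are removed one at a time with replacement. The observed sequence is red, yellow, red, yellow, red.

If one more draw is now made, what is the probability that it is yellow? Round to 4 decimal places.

Under each hypothesis, the probability of the observed sequence is: P(data | bowl A) = (8/9)(1/9)(8/9)(1/9)(8/9) = 0.0086708; P(data | bowl B) = (5/12)(7/12)(5/12)(7/12)(5/12) = 0.024615.
Multiplying each by its prior: 1/2 · 0.0086708 = 0.0043354, 1/2 · 0.024615 = 0.012308; with total 0.016643.
The posterior is then P(bowl A | data) = 0.26049, P(bowl B | data) = 0.73951.
Averaging over the posterior, P(yellow next | data) = (1/9)(0.26049) + (7/12)(0.73951) = 0.46032.

0.4603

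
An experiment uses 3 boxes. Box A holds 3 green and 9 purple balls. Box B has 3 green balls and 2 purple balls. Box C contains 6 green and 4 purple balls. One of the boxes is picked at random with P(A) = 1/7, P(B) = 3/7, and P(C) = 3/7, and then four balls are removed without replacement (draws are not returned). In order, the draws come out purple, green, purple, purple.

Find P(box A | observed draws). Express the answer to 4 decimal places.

For each hypothesis, P(data | H) works out to: P(data | box A) = (9/12)(3/11)(8/10)(7/9) = 0.12727; P(data | box B) = (2/5)(3/4)(1/3)(0/2) = 0; P(data | box C) = (4/10)(6/9)(3/8)(2/7) = 0.028571.
Weighting by the prior gives 1/7 · 0.12727 = 0.018182, 3/7 · 0 = 0, 3/7 · 0.028571 = 0.012245; these sum to 0.030427.
Therefore the posterior P(box A | data) = (0.018182) / (0.030427) = 0.59756.

0.5976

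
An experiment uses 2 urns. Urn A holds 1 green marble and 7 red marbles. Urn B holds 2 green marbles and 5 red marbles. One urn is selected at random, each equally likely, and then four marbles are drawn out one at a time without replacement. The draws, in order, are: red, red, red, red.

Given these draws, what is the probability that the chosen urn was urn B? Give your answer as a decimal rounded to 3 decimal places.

The likelihood of the observed sequence under each hypothesis: P(data | urn A) = (7/8)(6/7)(5/6)(4/5) = 1/2; P(data | urn B) = (5/7)(4/6)(3/5)(2/4) = 1/7.
Multiplying each by its prior: 1/2 · 1/2 = 1/4, 1/2 · 1/7 = 1/14; these sum to 9/28.
By Bayes' rule, P(urn B | data) = (1/14) / (9/28) = 2/9.

0.222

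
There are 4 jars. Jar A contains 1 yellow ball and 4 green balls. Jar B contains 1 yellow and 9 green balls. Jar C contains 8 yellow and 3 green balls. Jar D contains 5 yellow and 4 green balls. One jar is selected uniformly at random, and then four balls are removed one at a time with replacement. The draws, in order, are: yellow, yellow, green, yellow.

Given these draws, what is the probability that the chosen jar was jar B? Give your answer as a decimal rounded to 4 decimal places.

The likelihood of the observed sequence under each hypothesis: P(data | jar A) = (1/5)(1/5)(4/5)(1/5) = 0.0064; P(data | jar B) = (1/10)(1/10)(9/10)(1/10) = 0.0009; P(data | jar C) = (8/11)(8/11)(3/11)(8/11) = 0.10491; P(data | jar D) = (5/9)(5/9)(4/9)(5/9) = 0.076208.
The prior-weighted likelihoods are 1/4 · 0.0064 = 0.0016, 1/4 · 0.0009 = 0.000225, 1/4 · 0.10491 = 0.026228, 1/4 · 0.076208 = 0.019052; these sum to 0.047105.
So P(jar B | data) = (0.000225) / (0.047105) = 0.0047766.

0.0048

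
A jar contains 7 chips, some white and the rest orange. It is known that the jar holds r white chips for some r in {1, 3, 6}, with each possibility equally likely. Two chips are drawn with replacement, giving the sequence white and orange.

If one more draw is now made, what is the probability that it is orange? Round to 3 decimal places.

0.536

The likelihood of the observed sequence under each hypothesis: P(data | r = 1) = (1/7)(6/7) = 6/49; P(data | r = 3) = (3/7)(4/7) = 12/49; P(data | r = 6) = (6/7)(1/7) = 6/49.
Weighting by the prior gives 1/3 · 6/49 = 2/49, 1/3 · 12/49 = 4/49, 1/3 · 6/49 = 2/49; summing to 8/49.
Dividing through by the total gives posterior P(r = 1 | data) = 1/4, P(r = 3 | data) = 1/2, P(r = 6 | data) = 1/4.
Averaging over the posterior, P(orange next | data) = (6/7)(1/4) + (4/7)(1/2) + (1/7)(1/4) = 15/28.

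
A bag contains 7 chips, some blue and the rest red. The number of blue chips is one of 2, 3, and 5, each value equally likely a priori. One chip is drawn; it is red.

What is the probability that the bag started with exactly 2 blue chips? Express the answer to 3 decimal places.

Under each hypothesis, the probability of this draw is: P(data | r = 2) = (5/7) = 5/7; P(data | r = 3) = (4/7) = 4/7; P(data | r = 5) = (2/7) = 2/7.
The prior-weighted likelihoods are 1/3 · 5/7 = 5/21, 1/3 · 4/7 = 4/21, 1/3 · 2/7 = 2/21; these sum to 11/21.
Therefore the posterior P(r = 2 | data) = (5/21) / (11/21) = 5/11.

0.455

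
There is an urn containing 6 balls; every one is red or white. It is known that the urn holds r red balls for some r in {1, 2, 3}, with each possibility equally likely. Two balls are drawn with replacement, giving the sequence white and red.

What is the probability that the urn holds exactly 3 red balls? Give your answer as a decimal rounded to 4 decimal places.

0.4091

The likelihood of the observed sequence under each hypothesis: P(data | r = 1) = (5/6)(1/6) = 5/36; P(data | r = 2) = (4/6)(2/6) = 2/9; P(data | r = 3) = (3/6)(3/6) = 1/4.
The prior-weighted likelihoods are 1/3 · 5/36 = 5/108, 1/3 · 2/9 = 2/27, 1/3 · 1/4 = 1/12; these sum to 11/54.
Therefore the posterior P(r = 3 | data) = (1/12) / (11/54) = 9/22.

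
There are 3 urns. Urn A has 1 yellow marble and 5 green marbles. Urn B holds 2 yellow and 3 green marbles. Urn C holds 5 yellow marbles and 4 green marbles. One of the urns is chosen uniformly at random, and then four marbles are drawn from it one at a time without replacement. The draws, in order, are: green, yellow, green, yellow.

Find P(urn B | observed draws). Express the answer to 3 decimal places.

For each hypothesis, P(data | H) works out to: P(data | urn A) = (5/6)(1/5)(4/4)(0/3) = 0; P(data | urn B) = (3/5)(2/4)(2/3)(1/2) = 0.1; P(data | urn C) = (4/9)(5/8)(3/7)(4/6) = 0.079365.
The prior-weighted likelihoods are 1/3 · 0 = 0, 1/3 · 0.1 = 0.033333, 1/3 · 0.079365 = 0.026455; these sum to 0.059788.
Therefore the posterior P(urn B | data) = (0.033333) / (0.059788) = 0.55752.

0.558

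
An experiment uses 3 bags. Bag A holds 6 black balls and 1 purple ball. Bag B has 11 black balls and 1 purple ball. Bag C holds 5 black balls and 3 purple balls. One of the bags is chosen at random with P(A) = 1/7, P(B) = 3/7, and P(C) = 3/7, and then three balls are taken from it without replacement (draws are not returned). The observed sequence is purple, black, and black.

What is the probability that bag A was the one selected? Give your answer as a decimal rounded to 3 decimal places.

0.154

Under each hypothesis, the probability of the observed sequence is: P(data | bag A) = (1/7)(6/6)(5/5) = 1/7; P(data | bag B) = (1/12)(11/11)(10/10) = 1/12; P(data | bag C) = (3/8)(5/7)(4/6) = 5/28.
The prior-weighted likelihoods are 1/7 · 1/7 = 1/49, 3/7 · 1/12 = 1/28, 3/7 · 5/28 = 15/196; these sum to 13/98.
So P(bag A | data) = (1/49) / (13/98) = 2/13.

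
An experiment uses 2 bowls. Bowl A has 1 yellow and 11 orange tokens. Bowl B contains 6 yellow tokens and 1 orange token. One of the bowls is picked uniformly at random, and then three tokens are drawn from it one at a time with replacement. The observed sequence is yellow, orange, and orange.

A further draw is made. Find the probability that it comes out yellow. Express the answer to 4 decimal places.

Compute the likelihood of the observed sequence for each case: P(data | bowl A) = (1/12)(11/12)(11/12) = 0.070023; P(data | bowl B) = (6/7)(1/7)(1/7) = 0.017493.
The prior-weighted likelihoods are 1/2 · 0.070023 = 0.035012, 1/2 · 0.017493 = 0.0087464; these sum to 0.043758.
Normalising, the posterior is P(bowl A | data) = 0.80012, P(bowl B | data) = 0.19988.
Averaging over the posterior, P(yellow next | data) = (1/12)(0.80012) + (6/7)(0.19988) = 0.238.

0.2380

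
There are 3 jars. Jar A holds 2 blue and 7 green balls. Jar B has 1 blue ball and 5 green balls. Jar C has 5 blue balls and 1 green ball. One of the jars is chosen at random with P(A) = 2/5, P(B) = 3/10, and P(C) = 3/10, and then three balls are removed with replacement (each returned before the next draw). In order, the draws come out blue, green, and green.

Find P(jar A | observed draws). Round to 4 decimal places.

For each hypothesis, P(data | H) works out to: P(data | jar A) = (2/9)(7/9)(7/9) = 0.13443; P(data | jar B) = (1/6)(5/6)(5/6) = 0.11574; P(data | jar C) = (5/6)(1/6)(1/6) = 0.023148.
The prior-weighted likelihoods are 2/5 · 0.13443 = 0.053772, 3/10 · 0.11574 = 0.034722, 3/10 · 0.023148 = 0.0069444; summing to 0.095439.
So P(jar A | data) = (0.053772) / (0.095439) = 0.56342.

0.5634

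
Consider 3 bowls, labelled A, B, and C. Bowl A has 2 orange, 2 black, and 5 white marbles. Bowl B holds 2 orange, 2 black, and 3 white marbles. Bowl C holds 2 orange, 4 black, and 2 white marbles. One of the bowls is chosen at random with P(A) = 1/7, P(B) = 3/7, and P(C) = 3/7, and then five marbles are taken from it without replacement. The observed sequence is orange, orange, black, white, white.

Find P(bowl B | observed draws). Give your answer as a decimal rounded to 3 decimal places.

0.697

Compute the likelihood of the observed sequence for each case: P(data | bowl A) = (2/9)(1/8)(2/7)(5/6)(4/5) = 0.005291; P(data | bowl B) = (2/7)(1/6)(2/5)(3/4)(2/3) = 0.0095238; P(data | bowl C) = (2/8)(1/7)(4/6)(2/5)(1/4) = 0.002381.
The prior-weighted likelihoods are 1/7 · 0.005291 = 0.00075586, 3/7 · 0.0095238 = 0.0040816, 3/7 · 0.002381 = 0.0010204; with total 0.0058579.
So P(bowl B | data) = (0.0040816) / (0.0058579) = 0.69677.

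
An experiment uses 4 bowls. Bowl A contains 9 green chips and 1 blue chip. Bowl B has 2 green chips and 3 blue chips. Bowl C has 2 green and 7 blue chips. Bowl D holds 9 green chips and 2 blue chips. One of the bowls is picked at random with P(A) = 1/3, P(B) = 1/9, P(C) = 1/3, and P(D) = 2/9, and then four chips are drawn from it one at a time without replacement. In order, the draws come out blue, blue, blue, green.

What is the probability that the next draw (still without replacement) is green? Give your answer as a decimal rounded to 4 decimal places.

0.3548

Under each hypothesis, the probability of the observed sequence is: P(data | bowl A) = (1/10)(0/9) = 0; P(data | bowl B) = (3/5)(2/4)(1/3)(2/2) = 1/10; P(data | bowl C) = (7/9)(6/8)(5/7)(2/6) = 5/36; P(data | bowl D) = (2/11)(1/10)(0/9) = 0.
The prior-weighted likelihoods are 1/3 · 0 = 0, 1/9 · 1/10 = 1/90, 1/3 · 5/36 = 5/108, 2/9 · 0 = 0; summing to 31/540.
The posterior is then P(bowl A | data) = 0, P(bowl B | data) = 6/31, P(bowl C | data) = 25/31, P(bowl D | data) = 0.
So P(green next | data) = Σ P(green next | H) P(H | data) = (1)(6/31) + (1/5)(25/31) = 11/31.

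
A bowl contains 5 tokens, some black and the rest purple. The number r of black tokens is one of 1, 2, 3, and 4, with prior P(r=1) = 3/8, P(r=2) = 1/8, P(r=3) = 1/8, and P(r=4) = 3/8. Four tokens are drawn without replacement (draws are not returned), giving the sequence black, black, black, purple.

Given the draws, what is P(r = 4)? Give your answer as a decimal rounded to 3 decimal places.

0.857

The likelihood of the observed sequence under each hypothesis: P(data | r = 1) = (1/5)(0/4) = 0; P(data | r = 2) = (2/5)(1/4)(0/3) = 0; P(data | r = 3) = (3/5)(2/4)(1/3)(2/2) = 1/10; P(data | r = 4) = (4/5)(3/4)(2/3)(1/2) = 1/5.
Multiplying each by its prior: 3/8 · 0 = 0, 1/8 · 0 = 0, 1/8 · 1/10 = 1/80, 3/8 · 1/5 = 3/40; summing to 7/80.
Hence P(r = 4 | data) = (3/40) / (7/80) = 6/7.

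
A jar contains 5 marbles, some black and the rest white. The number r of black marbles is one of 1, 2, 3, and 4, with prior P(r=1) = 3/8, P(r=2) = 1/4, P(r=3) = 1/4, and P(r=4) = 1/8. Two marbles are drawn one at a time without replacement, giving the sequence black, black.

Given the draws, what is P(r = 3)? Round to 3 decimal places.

0.429

The likelihood of the observed sequence under each hypothesis: P(data | r = 1) = (1/5)(0/4) = 0; P(data | r = 2) = (2/5)(1/4) = 1/10; P(data | r = 3) = (3/5)(2/4) = 3/10; P(data | r = 4) = (4/5)(3/4) = 3/5.
Weighting by the prior gives 3/8 · 0 = 0, 1/4 · 1/10 = 1/40, 1/4 · 3/10 = 3/40, 1/8 · 3/5 = 3/40; with total 7/40.
By Bayes' rule, P(r = 3 | data) = (3/40) / (7/40) = 3/7.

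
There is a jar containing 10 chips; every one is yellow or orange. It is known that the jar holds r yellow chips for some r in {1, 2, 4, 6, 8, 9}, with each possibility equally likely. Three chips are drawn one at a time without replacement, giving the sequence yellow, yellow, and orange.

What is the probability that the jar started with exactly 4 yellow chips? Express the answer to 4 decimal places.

Compute the likelihood of the observed sequence for each case: P(data | r = 1) = (1/10)(0/9) = 0; P(data | r = 2) = (2/10)(1/9)(8/8) = 1/45; P(data | r = 4) = (4/10)(3/9)(6/8) = 1/10; P(data | r = 6) = (6/10)(5/9)(4/8) = 1/6; P(data | r = 8) = (8/10)(7/9)(2/8) = 7/45; P(data | r = 9) = (9/10)(8/9)(1/8) = 1/10.
The prior-weighted likelihoods are 1/6 · 0 = 0, 1/6 · 1/45 = 1/270, 1/6 · 1/10 = 1/60, 1/6 · 1/6 = 1/36, 1/6 · 7/45 = 7/270, 1/6 · 1/10 = 1/60; these sum to 49/540.
By Bayes' rule, P(r = 4 | data) = (1/60) / (49/540) = 9/49.

0.1837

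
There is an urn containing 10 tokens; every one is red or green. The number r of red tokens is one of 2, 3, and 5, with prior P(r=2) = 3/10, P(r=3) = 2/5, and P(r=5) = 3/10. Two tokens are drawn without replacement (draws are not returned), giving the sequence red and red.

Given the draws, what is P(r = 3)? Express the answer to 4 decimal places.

0.2667

Under each hypothesis, the probability of the observed sequence is: P(data | r = 2) = (2/10)(1/9) = 1/45; P(data | r = 3) = (3/10)(2/9) = 1/15; P(data | r = 5) = (5/10)(4/9) = 2/9.
Multiplying each by its prior: 3/10 · 1/45 = 1/150, 2/5 · 1/15 = 2/75, 3/10 · 2/9 = 1/15; with total 1/10.
Therefore the posterior P(r = 3 | data) = (2/75) / (1/10) = 4/15.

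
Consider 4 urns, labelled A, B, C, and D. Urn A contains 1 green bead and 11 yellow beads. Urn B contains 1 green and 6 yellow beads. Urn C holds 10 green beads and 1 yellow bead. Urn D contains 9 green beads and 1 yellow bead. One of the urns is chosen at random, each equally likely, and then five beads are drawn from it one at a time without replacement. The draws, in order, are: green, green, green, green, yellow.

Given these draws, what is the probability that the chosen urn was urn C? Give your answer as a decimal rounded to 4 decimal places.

0.4762

Compute the likelihood of the observed sequence for each case: P(data | urn A) = (1/12)(0/11) = 0; P(data | urn B) = (1/7)(0/6) = 0; P(data | urn C) = (10/11)(9/10)(8/9)(7/8)(1/7) = 1/11; P(data | urn D) = (9/10)(8/9)(7/8)(6/7)(1/6) = 1/10.
The prior-weighted likelihoods are 1/4 · 0 = 0, 1/4 · 0 = 0, 1/4 · 1/11 = 1/44, 1/4 · 1/10 = 1/40; these sum to 21/440.
So P(urn C | data) = (1/44) / (21/440) = 10/21.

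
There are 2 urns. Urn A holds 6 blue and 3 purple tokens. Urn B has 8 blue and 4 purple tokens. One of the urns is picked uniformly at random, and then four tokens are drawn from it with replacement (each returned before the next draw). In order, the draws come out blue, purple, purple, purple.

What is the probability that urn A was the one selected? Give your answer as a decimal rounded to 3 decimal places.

0.500

The likelihood of the observed sequence under each hypothesis: P(data | urn A) = (6/9)(3/9)(3/9)(3/9) = 2/81; P(data | urn B) = (8/12)(4/12)(4/12)(4/12) = 2/81.
Weighting by the prior gives 1/2 · 2/81 = 1/81, 1/2 · 2/81 = 1/81; summing to 2/81.
So P(urn A | data) = (1/81) / (2/81) = 1/2.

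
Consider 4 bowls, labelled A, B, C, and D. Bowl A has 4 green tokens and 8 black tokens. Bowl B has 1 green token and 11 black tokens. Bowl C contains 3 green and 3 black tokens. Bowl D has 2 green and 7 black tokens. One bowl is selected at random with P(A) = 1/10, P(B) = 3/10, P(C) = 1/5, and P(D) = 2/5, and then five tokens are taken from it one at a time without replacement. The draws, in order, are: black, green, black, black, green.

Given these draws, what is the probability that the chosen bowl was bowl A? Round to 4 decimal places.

0.1673

For each hypothesis, P(data | H) works out to: P(data | bowl A) = (8/12)(4/11)(7/10)(6/9)(3/8) = 0.042424; P(data | bowl B) = (11/12)(1/11)(10/10)(9/9)(0/8) = 0; P(data | bowl C) = (3/6)(3/5)(2/4)(1/3)(2/2) = 0.05; P(data | bowl D) = (7/9)(2/8)(6/7)(5/6)(1/5) = 0.027778.
Multiplying each by its prior: 1/10 · 0.042424 = 0.0042424, 3/10 · 0 = 0, 1/5 · 0.05 = 0.01, 2/5 · 0.027778 = 0.011111; these sum to 0.025354.
Hence P(bowl A | data) = (0.0042424) / (0.025354) = 0.16733.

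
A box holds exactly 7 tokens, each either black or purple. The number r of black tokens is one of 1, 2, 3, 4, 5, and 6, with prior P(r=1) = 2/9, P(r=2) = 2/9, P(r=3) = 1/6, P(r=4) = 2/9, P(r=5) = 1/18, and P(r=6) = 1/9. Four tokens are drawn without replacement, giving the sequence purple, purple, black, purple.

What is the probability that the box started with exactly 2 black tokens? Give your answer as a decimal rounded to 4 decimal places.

For each hypothesis, P(data | H) works out to: P(data | r = 1) = (6/7)(5/6)(1/5)(4/4) = 1/7; P(data | r = 2) = (5/7)(4/6)(2/5)(3/4) = 1/7; P(data | r = 3) = (4/7)(3/6)(3/5)(2/4) = 3/35; P(data | r = 4) = (3/7)(2/6)(4/5)(1/4) = 1/35; P(data | r = 5) = (2/7)(1/6)(5/5)(0/4) = 0; P(data | r = 6) = (1/7)(0/6) = 0.
Multiplying each by its prior: 2/9 · 1/7 = 2/63, 2/9 · 1/7 = 2/63, 1/6 · 3/35 = 1/70, 2/9 · 1/35 = 2/315, 1/18 · 0 = 0, 1/9 · 0 = 0; summing to 53/630.
By Bayes' rule, P(r = 2 | data) = (2/63) / (53/630) = 20/53.

0.3774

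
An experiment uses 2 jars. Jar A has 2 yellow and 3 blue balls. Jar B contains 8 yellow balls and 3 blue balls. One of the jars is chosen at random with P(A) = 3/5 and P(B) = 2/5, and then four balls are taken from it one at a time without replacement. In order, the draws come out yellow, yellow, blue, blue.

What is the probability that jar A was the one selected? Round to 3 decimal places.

0.780

Under each hypothesis, the probability of the observed sequence is: P(data | jar A) = (2/5)(1/4)(3/3)(2/2) = 0.1; P(data | jar B) = (8/11)(7/10)(3/9)(2/8) = 0.042424.
Weighting by the prior gives 3/5 · 0.1 = 0.06, 2/5 · 0.042424 = 0.01697; with total 0.07697.
Therefore the posterior P(jar A | data) = (0.06) / (0.07697) = 0.77953.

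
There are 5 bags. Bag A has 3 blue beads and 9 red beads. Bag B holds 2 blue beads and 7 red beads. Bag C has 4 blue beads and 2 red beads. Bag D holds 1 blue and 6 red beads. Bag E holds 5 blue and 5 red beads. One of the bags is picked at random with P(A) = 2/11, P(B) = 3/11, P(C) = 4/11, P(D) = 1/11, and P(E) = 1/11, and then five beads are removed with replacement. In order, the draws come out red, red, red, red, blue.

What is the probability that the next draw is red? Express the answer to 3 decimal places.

0.738

The likelihood of the observed sequence under each hypothesis: P(data | bag A) = (9/12)(9/12)(9/12)(9/12)(3/12) = 0.079102; P(data | bag B) = (7/9)(7/9)(7/9)(7/9)(2/9) = 0.081322; P(data | bag C) = (2/6)(2/6)(2/6)(2/6)(4/6) = 0.0082305; P(data | bag D) = (6/7)(6/7)(6/7)(6/7)(1/7) = 0.077111; P(data | bag E) = (5/10)(5/10)(5/10)(5/10)(5/10) = 0.03125.
Multiplying each by its prior: 2/11 · 0.079102 = 0.014382, 3/11 · 0.081322 = 0.022179, 4/11 · 0.0082305 = 0.0029929, 1/11 · 0.077111 = 0.0070101, 1/11 · 0.03125 = 0.0028409; these sum to 0.049405.
The posterior is then P(bag A | data) = 0.29111, P(bag B | data) = 0.44892, P(bag C | data) = 0.060579, P(bag D | data) = 0.14189, P(bag E | data) = 0.057503.
The predictive probability is P(red next | data) = (3/4)(0.29111) + (7/9)(0.44892) + (1/3)(0.060579) + (6/7)(0.14189) + (1/2)(0.057503) = 0.73806.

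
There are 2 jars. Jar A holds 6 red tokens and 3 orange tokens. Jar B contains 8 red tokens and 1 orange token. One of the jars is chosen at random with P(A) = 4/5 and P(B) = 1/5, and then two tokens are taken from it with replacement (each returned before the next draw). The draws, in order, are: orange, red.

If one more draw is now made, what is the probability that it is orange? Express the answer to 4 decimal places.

The likelihood of the observed sequence under each hypothesis: P(data | jar A) = (3/9)(6/9) = 2/9; P(data | jar B) = (1/9)(8/9) = 8/81.
The prior-weighted likelihoods are 4/5 · 2/9 = 8/45, 1/5 · 8/81 = 8/405; these sum to 16/81.
Dividing through by the total gives posterior P(jar A | data) = 9/10, P(jar B | data) = 1/10.
The predictive probability is P(orange next | data) = (1/3)(9/10) + (1/9)(1/10) = 14/45.

0.3111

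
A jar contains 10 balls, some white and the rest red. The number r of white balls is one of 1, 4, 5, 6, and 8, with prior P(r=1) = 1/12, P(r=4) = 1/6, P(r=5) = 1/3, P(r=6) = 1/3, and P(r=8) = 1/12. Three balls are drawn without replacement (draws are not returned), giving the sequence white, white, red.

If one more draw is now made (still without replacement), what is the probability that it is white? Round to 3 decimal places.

0.513

For each hypothesis, P(data | H) works out to: P(data | r = 1) = (1/10)(0/9) = 0; P(data | r = 4) = (4/10)(3/9)(6/8) = 1/10; P(data | r = 5) = (5/10)(4/9)(5/8) = 5/36; P(data | r = 6) = (6/10)(5/9)(4/8) = 1/6; P(data | r = 8) = (8/10)(7/9)(2/8) = 7/45.
Weighting by the prior gives 1/12 · 0 = 0, 1/6 · 1/10 = 1/60, 1/3 · 5/36 = 5/108, 1/3 · 1/6 = 1/18, 1/12 · 7/45 = 7/540; these sum to 71/540.
Normalising, the posterior is P(r = 1 | data) = 0, P(r = 4 | data) = 9/71, P(r = 5 | data) = 25/71, P(r = 6 | data) = 30/71, P(r = 8 | data) = 7/71.
Averaging over the posterior, P(white next | data) = (2/7)(9/71) + (3/7)(25/71) + (4/7)(30/71) + (6/7)(7/71) = 255/497.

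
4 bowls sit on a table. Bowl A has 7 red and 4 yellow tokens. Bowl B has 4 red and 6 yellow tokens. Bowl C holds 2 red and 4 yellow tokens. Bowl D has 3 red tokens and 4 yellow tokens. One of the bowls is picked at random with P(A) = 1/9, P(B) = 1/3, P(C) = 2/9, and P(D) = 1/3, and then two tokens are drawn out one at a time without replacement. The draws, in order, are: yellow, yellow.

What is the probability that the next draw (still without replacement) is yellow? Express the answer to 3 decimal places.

Compute the likelihood of the observed sequence for each case: P(data | bowl A) = (4/11)(3/10) = 6/55; P(data | bowl B) = (6/10)(5/9) = 1/3; P(data | bowl C) = (4/6)(3/5) = 2/5; P(data | bowl D) = (4/7)(3/6) = 2/7.
The prior-weighted likelihoods are 1/9 · 6/55 = 2/165, 1/3 · 1/3 = 1/9, 2/9 · 2/5 = 4/45, 1/3 · 2/7 = 2/21; summing to 71/231.
Normalising, the posterior is P(bowl A | data) = 0.039437, P(bowl B | data) = 0.3615, P(bowl C | data) = 0.2892, P(bowl D | data) = 0.30986.
So P(yellow next | data) = Σ P(yellow next | H) P(H | data) = (2/9)(0.039437) + (1/2)(0.3615) + (1/2)(0.2892) + (2/5)(0.30986) = 0.45806.

0.458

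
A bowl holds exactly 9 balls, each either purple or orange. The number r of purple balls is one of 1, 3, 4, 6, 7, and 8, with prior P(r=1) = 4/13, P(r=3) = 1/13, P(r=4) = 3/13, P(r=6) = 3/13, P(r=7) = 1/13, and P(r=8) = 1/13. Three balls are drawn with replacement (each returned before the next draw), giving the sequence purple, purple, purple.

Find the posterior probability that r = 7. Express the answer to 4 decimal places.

For each hypothesis, P(data | H) works out to: P(data | r = 1) = (1/9)(1/9)(1/9) = 0.0013717; P(data | r = 3) = (3/9)(3/9)(3/9) = 0.037037; P(data | r = 4) = (4/9)(4/9)(4/9) = 0.087791; P(data | r = 6) = (6/9)(6/9)(6/9) = 0.2963; P(data | r = 7) = (7/9)(7/9)(7/9) = 0.47051; P(data | r = 8) = (8/9)(8/9)(8/9) = 0.70233.
Multiplying each by its prior: 4/13 · 0.0013717 = 0.00042207, 1/13 · 0.037037 = 0.002849, 3/13 · 0.087791 = 0.02026, 3/13 · 0.2963 = 0.068376, 1/13 · 0.47051 = 0.036193, 1/13 · 0.70233 = 0.054026; summing to 0.18213.
So P(r = 7 | data) = (0.036193) / (0.18213) = 0.19873.

0.1987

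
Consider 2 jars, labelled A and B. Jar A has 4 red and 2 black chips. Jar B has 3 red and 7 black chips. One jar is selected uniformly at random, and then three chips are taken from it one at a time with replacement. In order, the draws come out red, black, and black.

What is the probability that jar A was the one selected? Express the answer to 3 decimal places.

The likelihood of the observed sequence under each hypothesis: P(data | jar A) = (4/6)(2/6)(2/6) = 0.074074; P(data | jar B) = (3/10)(7/10)(7/10) = 0.147.
Multiplying each by its prior: 1/2 · 0.074074 = 0.037037, 1/2 · 0.147 = 0.0735; summing to 0.11054.
So P(jar A | data) = (0.037037) / (0.11054) = 0.33506.

0.335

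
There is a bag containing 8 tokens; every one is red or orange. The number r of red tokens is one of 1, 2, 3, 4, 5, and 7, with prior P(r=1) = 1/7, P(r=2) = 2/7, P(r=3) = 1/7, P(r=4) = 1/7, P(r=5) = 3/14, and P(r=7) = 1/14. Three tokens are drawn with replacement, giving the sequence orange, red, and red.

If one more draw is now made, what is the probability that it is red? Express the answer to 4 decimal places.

0.5100

Under each hypothesis, the probability of the observed sequence is: P(data | r = 1) = (7/8)(1/8)(1/8) = 0.013672; P(data | r = 2) = (6/8)(2/8)(2/8) = 0.046875; P(data | r = 3) = (5/8)(3/8)(3/8) = 0.087891; P(data | r = 4) = (4/8)(4/8)(4/8) = 0.125; P(data | r = 5) = (3/8)(5/8)(5/8) = 0.14648; P(data | r = 7) = (1/8)(7/8)(7/8) = 0.095703.
The prior-weighted likelihoods are 1/7 · 0.013672 = 0.0019531, 2/7 · 0.046875 = 0.013393, 1/7 · 0.087891 = 0.012556, 1/7 · 0.125 = 0.017857, 3/14 · 0.14648 = 0.03139, 1/14 · 0.095703 = 0.0068359; summing to 0.083984.
Normalising, the posterior is P(r = 1 | data) = 0.023256, P(r = 2 | data) = 0.15947, P(r = 3 | data) = 0.1495, P(r = 4 | data) = 0.21262, P(r = 5 | data) = 0.37375, P(r = 7 | data) = 0.081395.
So P(red next | data) = Σ P(red next | H) P(H | data) = (1/8)(0.023256) + (1/4)(0.15947) + (3/8)(0.1495) + (1/2)(0.21262) + (5/8)(0.37375) + (7/8)(0.081395) = 0.50997.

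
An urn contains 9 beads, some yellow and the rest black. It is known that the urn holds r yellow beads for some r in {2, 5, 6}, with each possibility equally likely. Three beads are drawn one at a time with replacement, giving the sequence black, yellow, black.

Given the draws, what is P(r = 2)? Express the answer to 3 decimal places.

Under each hypothesis, the probability of the observed sequence is: P(data | r = 2) = (7/9)(2/9)(7/9) = 0.13443; P(data | r = 5) = (4/9)(5/9)(4/9) = 0.10974; P(data | r = 6) = (3/9)(6/9)(3/9) = 0.074074.
Multiplying each by its prior: 1/3 · 0.13443 = 0.04481, 1/3 · 0.10974 = 0.03658, 1/3 · 0.074074 = 0.024691; with total 0.10608.
So P(r = 2 | data) = (0.04481) / (0.10608) = 0.42241.

0.422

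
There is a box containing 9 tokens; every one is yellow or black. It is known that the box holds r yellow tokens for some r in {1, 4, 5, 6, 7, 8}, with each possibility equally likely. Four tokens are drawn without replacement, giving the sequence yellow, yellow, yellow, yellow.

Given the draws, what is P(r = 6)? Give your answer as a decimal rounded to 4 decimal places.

0.1190

Compute the likelihood of the observed sequence for each case: P(data | r = 1) = (1/9)(0/8) = 0; P(data | r = 4) = (4/9)(3/8)(2/7)(1/6) = 1/126; P(data | r = 5) = (5/9)(4/8)(3/7)(2/6) = 5/126; P(data | r = 6) = (6/9)(5/8)(4/7)(3/6) = 5/42; P(data | r = 7) = (7/9)(6/8)(5/7)(4/6) = 5/18; P(data | r = 8) = (8/9)(7/8)(6/7)(5/6) = 5/9.
Weighting by the prior gives 1/6 · 0 = 0, 1/6 · 1/126 = 1/756, 1/6 · 5/126 = 5/756, 1/6 · 5/42 = 5/252, 1/6 · 5/18 = 5/108, 1/6 · 5/9 = 5/54; with total 1/6.
By Bayes' rule, P(r = 6 | data) = (5/252) / (1/6) = 5/42.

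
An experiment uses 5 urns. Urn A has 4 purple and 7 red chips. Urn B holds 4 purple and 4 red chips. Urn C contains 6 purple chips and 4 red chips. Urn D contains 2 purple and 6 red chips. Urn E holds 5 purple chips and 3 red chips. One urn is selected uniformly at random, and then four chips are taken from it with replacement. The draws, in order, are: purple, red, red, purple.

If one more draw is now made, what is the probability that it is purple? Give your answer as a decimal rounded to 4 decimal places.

The likelihood of the observed sequence under each hypothesis: P(data | urn A) = (4/11)(7/11)(7/11)(4/11) = 0.053548; P(data | urn B) = (4/8)(4/8)(4/8)(4/8) = 0.0625; P(data | urn C) = (6/10)(4/10)(4/10)(6/10) = 0.0576; P(data | urn D) = (2/8)(6/8)(6/8)(2/8) = 0.035156; P(data | urn E) = (5/8)(3/8)(3/8)(5/8) = 0.054932.
The prior-weighted likelihoods are 1/5 · 0.053548 = 0.01071, 1/5 · 0.0625 = 0.0125, 1/5 · 0.0576 = 0.01152, 1/5 · 0.035156 = 0.0070313, 1/5 · 0.054932 = 0.010986; with total 0.052747.
Dividing through by the total gives posterior P(urn A | data) = 0.20304, P(urn B | data) = 0.23698, P(urn C | data) = 0.2184, P(urn D | data) = 0.1333, P(urn E | data) = 0.20828.
Averaging over the posterior, P(purple next | data) = (4/11)(0.20304) + (1/2)(0.23698) + (3/5)(0.2184) + (1/4)(0.1333) + (5/8)(0.20828) = 0.48686.

0.4869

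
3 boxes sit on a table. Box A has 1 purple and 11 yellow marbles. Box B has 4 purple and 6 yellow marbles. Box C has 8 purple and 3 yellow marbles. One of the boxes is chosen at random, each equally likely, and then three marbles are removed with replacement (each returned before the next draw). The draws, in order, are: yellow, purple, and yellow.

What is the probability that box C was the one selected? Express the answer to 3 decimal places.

For each hypothesis, P(data | H) works out to: P(data | box A) = (11/12)(1/12)(11/12) = 0.070023; P(data | box B) = (6/10)(4/10)(6/10) = 0.144; P(data | box C) = (3/11)(8/11)(3/11) = 0.054095.
Weighting by the prior gives 1/3 · 0.070023 = 0.023341, 1/3 · 0.144 = 0.048, 1/3 · 0.054095 = 0.018032; these sum to 0.089373.
By Bayes' rule, P(box C | data) = (0.018032) / (0.089373) = 0.20176.

0.202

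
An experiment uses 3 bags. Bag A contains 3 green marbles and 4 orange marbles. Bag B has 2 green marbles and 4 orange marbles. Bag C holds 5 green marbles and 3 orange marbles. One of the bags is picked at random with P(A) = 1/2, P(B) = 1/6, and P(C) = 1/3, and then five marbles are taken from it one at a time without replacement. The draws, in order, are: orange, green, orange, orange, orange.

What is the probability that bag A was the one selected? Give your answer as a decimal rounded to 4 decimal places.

For each hypothesis, P(data | H) works out to: P(data | bag A) = (4/7)(3/6)(3/5)(2/4)(1/3) = 1/35; P(data | bag B) = (4/6)(2/5)(3/4)(2/3)(1/2) = 1/15; P(data | bag C) = (3/8)(5/7)(2/6)(1/5)(0/4) = 0.
The prior-weighted likelihoods are 1/2 · 1/35 = 1/70, 1/6 · 1/15 = 1/90, 1/3 · 0 = 0; these sum to 8/315.
Hence P(bag A | data) = (1/70) / (8/315) = 9/16.

0.5625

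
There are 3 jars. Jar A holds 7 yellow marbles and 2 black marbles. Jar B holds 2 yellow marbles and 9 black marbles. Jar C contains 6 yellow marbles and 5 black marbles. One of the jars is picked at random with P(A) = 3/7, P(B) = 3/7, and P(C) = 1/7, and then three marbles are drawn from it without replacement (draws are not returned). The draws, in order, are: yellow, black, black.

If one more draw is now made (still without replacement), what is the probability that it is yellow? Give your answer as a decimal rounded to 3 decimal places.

Under each hypothesis, the probability of the observed sequence is: P(data | jar A) = (7/9)(2/8)(1/7) = 0.027778; P(data | jar B) = (2/11)(9/10)(8/9) = 0.14545; P(data | jar C) = (6/11)(5/10)(4/9) = 0.12121.
Multiplying each by its prior: 3/7 · 0.027778 = 0.011905, 3/7 · 0.14545 = 0.062338, 1/7 · 0.12121 = 0.017316; with total 0.091558.
Normalising, the posterior is P(jar A | data) = 0.13002, P(jar B | data) = 0.68085, P(jar C | data) = 0.18913.
Averaging over the posterior, P(yellow next | data) = (1)(0.13002) + (1/8)(0.68085) + (5/8)(0.18913) = 0.33333.

0.333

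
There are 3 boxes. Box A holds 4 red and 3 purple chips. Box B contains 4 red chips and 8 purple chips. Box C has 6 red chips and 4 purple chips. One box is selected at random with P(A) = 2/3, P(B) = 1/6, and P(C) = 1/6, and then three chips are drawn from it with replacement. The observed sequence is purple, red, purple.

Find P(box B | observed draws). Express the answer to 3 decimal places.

The likelihood of the observed sequence under each hypothesis: P(data | box A) = (3/7)(4/7)(3/7) = 0.10496; P(data | box B) = (8/12)(4/12)(8/12) = 0.14815; P(data | box C) = (4/10)(6/10)(4/10) = 0.096.
Multiplying each by its prior: 2/3 · 0.10496 = 0.069971, 1/6 · 0.14815 = 0.024691, 1/6 · 0.096 = 0.016; with total 0.11066.
So P(box B | data) = (0.024691) / (0.11066) = 0.22312.

0.223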